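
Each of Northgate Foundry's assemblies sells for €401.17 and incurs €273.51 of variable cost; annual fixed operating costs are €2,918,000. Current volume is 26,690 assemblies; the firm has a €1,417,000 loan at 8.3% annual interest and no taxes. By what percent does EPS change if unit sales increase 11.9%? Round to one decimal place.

+109.1%

Contribution at this volume is 26,690 × €127.66 = €3,407,245.40.
Operating income = contribution − fixed costs = €3,407,245.40 − €2,918,000 = €489,245.40.
Interest = €117,611.00, so EBIT − I = €371,634.40.
Degree of combined leverage = contribution ÷ (EBIT − I) = €3,407,245.40 ÷ €371,634.40 = 9.1683.
EPS therefore changes by 9.1683 × (+11.9%) = +109.1%.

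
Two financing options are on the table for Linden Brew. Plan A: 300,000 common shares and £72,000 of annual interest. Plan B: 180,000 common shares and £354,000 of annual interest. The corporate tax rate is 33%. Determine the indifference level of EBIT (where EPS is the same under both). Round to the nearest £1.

Set EPS_A = EPS_B: (EBIT − £72,000)(1 − 0.33) ÷ 300,000 = (EBIT − £354,000)(1 − 0.33) ÷ 180,000.
The (1 − t) factor cancels: (EBIT − 72,000) × 180,000 = (EBIT − 354,000) × 300,000.
Solving, EBIT = (354,000·300,000 − 72,000·180,000) / (300,000 − 180,000) = 93,240,000,000 / 120,000 = 777,000.00.

£777,000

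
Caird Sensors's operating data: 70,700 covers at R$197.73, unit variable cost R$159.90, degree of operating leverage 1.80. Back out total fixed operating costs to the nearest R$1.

Contribution at this volume is 70,700 × R$37.83 = R$2,674,581.00.
DOL = contribution / EBIT, so EBIT = R$2,674,581.00 / 1.80 = R$1,485,878.33.
Fixed costs = CM − EBIT = R$2,674,581.00 − R$1,485,878.33 = R$1,188,703.

R$1,188,703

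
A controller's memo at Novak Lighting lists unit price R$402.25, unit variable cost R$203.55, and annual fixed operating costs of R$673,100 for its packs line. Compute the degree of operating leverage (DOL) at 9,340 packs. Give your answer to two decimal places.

Total contribution margin = 9,340 × R$198.70 = R$1,855,858.00.
EBIT = R$1,855,858.00 − R$673,100 = R$1,182,758.00.
Degree of operating leverage = R$1,855,858.00 / R$1,182,758.00 = 1.5691.

1.57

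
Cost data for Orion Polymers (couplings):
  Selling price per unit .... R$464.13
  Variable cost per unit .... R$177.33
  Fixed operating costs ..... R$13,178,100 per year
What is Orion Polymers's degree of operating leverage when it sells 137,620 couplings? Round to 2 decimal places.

1.50

Total contribution margin = 137,620 × R$286.80 = R$39,469,416.00.
Subtracting fixed costs: EBIT = R$39,469,416.00 − R$13,178,100 = R$26,291,316.00.
DOL = contribution ÷ EBIT = R$39,469,416.00 ÷ R$26,291,316.00 = 1.5012.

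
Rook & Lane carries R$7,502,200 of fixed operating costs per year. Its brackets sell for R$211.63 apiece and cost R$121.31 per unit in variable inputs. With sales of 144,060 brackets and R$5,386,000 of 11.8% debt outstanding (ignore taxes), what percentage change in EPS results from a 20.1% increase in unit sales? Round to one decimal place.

+53.7%

Total contribution margin = 144,060 × R$90.32 = R$13,011,499.20.
Operating income = contribution − fixed costs = R$13,011,499.20 − R$7,502,200 = R$5,509,299.20.
After interest of R$635,548.00, pre-tax earnings = R$4,873,751.20.
DCL = total CM / (EBIT − I) = R$13,011,499.20 / R$4,873,751.20 = 2.6697.
EPS therefore changes by 2.6697 × (+20.1%) = +53.7%.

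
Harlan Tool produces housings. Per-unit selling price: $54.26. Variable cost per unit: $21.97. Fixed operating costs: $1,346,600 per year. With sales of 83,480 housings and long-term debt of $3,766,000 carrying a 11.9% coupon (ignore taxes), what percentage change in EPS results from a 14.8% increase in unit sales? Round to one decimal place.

Contribution at this volume is 83,480 × $32.29 = $2,695,569.20.
EBIT = $2,695,569.20 − $1,346,600 = $1,348,969.20.
Interest = $448,154.00, so EBIT − I = $900,815.20.
Degree of combined leverage = contribution ÷ (EBIT − I) = $2,695,569.20 ÷ $900,815.20 = 2.9924.
EPS therefore changes by 2.9924 × (+14.8%) = +44.3%.

+44.3%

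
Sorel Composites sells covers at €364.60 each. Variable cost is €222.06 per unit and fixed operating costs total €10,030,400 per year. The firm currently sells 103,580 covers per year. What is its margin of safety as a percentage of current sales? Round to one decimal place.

Unit CM = price − variable cost = €364.60 − €222.06 = €142.54. Break-even units = €10,030,400 ÷ €142.54 = 70,369.02; break-even revenue = 70,369.02 × €364.60 = €25,656,544.41.
Current sales = 103,580 × €364.60 = €37,765,268.00.
Margin of safety = (€37,765,268.00 − €25,656,544.41) ÷ €37,765,268.00 = 32.1%.

32.1%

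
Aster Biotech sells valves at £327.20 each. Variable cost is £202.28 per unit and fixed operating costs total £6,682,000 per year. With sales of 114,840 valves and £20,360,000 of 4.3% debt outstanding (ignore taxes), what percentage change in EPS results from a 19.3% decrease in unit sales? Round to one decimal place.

-40.8%

Contribution at this volume is 114,840 × £124.92 = £14,345,812.80.
Subtracting fixed costs: EBIT = £14,345,812.80 − £6,682,000 = £7,663,812.80.
Interest = £875,480.00, so EBIT − I = £6,788,332.80.
Degree of combined leverage = contribution ÷ (EBIT − I) = £14,345,812.80 ÷ £6,788,332.80 = 2.1133.
EPS therefore changes by 2.1133 × (-19.3%) = -40.8%.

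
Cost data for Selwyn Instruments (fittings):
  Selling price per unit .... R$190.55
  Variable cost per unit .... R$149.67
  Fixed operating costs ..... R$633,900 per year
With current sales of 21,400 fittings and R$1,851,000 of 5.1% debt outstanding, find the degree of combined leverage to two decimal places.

5.97

Contribution at this volume is 21,400 × R$40.88 = R$874,832.00.
EBIT = R$874,832.00 − R$633,900 = R$240,932.00. Interest = R$94,401.00.
DOL = R$874,832.00 ÷ R$240,932.00 = 3.6310; DFL = R$240,932.00 ÷ R$146,531.00 = 1.6442.
Combined leverage = 3.6310 × 1.6442 = 5.9701.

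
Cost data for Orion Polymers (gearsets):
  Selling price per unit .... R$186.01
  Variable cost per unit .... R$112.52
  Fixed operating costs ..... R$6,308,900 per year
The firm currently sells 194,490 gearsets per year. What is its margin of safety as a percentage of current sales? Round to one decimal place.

55.9%

Contribution margin per unit = R$186.01 − R$112.52 = R$73.49. Break-even units = R$6,308,900 ÷ R$73.49 = 85,847.05; break-even revenue = 85,847.05 × R$186.01 = R$15,968,410.52.
Actual sales revenue = 194,490 × R$186.01 = R$36,177,084.90.
Margin of safety = (R$36,177,084.90 − R$15,968,410.52) ÷ R$36,177,084.90 = 55.9%.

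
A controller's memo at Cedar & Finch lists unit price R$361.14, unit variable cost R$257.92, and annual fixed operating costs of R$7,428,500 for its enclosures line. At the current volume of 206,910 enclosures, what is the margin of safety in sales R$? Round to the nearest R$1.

Contribution margin per unit = R$361.14 − R$257.92 = R$103.22. Break-even units = R$7,428,500 ÷ R$103.22 = 71,967.64; break-even revenue = 71,967.64 × R$361.14 = R$25,990,394.21.
Actual sales revenue = 206,910 × R$361.14 = R$74,723,477.40.
Margin of safety = R$74,723,477.40 − R$25,990,394.21 = R$48,733,083.

R$48,733,083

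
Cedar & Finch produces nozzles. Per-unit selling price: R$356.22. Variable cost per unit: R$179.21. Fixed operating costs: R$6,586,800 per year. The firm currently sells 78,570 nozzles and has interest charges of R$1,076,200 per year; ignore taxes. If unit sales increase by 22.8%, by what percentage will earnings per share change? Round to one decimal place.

At 78,570 units, contribution = 78,570 × R$177.01 = R$13,907,675.70.
Subtracting fixed costs: EBIT = R$13,907,675.70 − R$6,586,800 = R$7,320,875.70.
After interest of R$1,076,200.00, pre-tax earnings = R$6,244,675.70.
DCL = total CM / (EBIT − I) = R$13,907,675.70 / R$6,244,675.70 = 2.2271.
EPS therefore changes by 2.2271 × (+22.8%) = +50.8%.

+50.8%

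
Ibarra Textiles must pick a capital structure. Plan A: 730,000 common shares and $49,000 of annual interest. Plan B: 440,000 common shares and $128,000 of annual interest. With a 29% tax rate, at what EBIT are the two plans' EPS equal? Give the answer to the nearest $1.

$247,862

At indifference, (EBIT − 49,000)(1 − t)/730,000 = (EBIT − 128,000)(1 − t)/440,000.
Cancelling (1 − t) and cross-multiplying: 440,000·(EBIT − 49,000) = 730,000·(EBIT − 128,000).
EBIT × (730,000 − 440,000) = 128,000 × 730,000 − 49,000 × 440,000 = 71,880,000,000, so EBIT = 71,880,000,000 ÷ 290,000 = 247,862.07.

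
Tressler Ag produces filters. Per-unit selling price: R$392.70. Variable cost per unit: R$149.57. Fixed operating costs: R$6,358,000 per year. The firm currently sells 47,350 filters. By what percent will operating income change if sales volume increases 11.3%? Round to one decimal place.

+25.2%

Contribution at this volume is 47,350 × R$243.13 = R$11,512,205.50.
EBIT = R$11,512,205.50 − R$6,358,000 = R$5,154,205.50.
DOL = contribution ÷ EBIT = R$11,512,205.50 ÷ R$5,154,205.50 = 2.2336.
%ΔEBIT = DOL × %ΔSales = 2.2336 × +11.3% = +25.2%.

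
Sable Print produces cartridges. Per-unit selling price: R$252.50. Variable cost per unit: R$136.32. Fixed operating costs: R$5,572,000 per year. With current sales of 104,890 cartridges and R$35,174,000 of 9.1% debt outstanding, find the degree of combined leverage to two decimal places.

3.57

At 104,890 units, contribution = 104,890 × R$116.18 = R$12,186,120.20.
Operating income = contribution − fixed costs = R$12,186,120.20 − R$5,572,000 = R$6,614,120.20. Interest = R$3,200,834.00.
DOL = R$12,186,120.20 ÷ R$6,614,120.20 = 1.8424; DFL = R$6,614,120.20 ÷ R$3,413,286.20 = 1.9378.
Combined leverage = 1.8424 × 1.9378 = 3.5702.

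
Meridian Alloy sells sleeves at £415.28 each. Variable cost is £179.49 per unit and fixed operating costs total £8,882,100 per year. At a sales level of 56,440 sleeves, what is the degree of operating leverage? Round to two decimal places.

At 56,440 units, contribution = 56,440 × £235.79 = £13,307,987.60.
Operating income = contribution − fixed costs = £13,307,987.60 − £8,882,100 = £4,425,887.60.
So DOL = total CM / EBIT = £13,307,987.60 / £4,425,887.60 = 3.0069.

3.01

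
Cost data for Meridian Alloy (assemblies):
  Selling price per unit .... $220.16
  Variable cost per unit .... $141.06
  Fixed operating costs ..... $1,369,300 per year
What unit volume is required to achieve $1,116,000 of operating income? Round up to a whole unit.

31,420 assemblies

Each unit contributes $220.16 − $141.06 = $79.10.
Need Q such that Q × $79.10 − $1,369,300 = $1,116,000, i.e. Q = $2,485,300 / $79.10 = 31,419.72 → 31,420.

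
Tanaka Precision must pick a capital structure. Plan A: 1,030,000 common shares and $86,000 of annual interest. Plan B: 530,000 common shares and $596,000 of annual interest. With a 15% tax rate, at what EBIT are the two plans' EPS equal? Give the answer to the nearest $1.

$1,136,600

Set EPS_A = EPS_B: (EBIT − $86,000)(1 − 0.15) ÷ 1,030,000 = (EBIT − $596,000)(1 − 0.15) ÷ 530,000.
The (1 − t) factor cancels: (EBIT − 86,000) × 530,000 = (EBIT − 596,000) × 1,030,000.
EBIT × (1,030,000 − 530,000) = 596,000 × 1,030,000 − 86,000 × 530,000 = 568,300,000,000, so EBIT = 568,300,000,000 ÷ 500,000 = 1,136,600.00.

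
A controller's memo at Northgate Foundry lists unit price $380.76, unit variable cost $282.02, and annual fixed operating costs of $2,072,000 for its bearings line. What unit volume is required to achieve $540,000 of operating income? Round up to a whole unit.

Unit CM = price − variable cost = $380.76 − $282.02 = $98.74.
Units = (FC + target) / CM = ($2,072,000 + $540,000) / $98.74 = 26,453.31, so 26,454 bearings.

26,454 bearings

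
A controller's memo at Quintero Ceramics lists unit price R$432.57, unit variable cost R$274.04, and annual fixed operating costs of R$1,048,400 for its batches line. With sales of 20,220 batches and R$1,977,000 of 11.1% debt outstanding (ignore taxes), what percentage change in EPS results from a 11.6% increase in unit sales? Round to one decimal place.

Contribution at this volume is 20,220 × R$158.53 = R$3,205,476.60.
EBIT = R$3,205,476.60 − R$1,048,400 = R$2,157,076.60.
After interest of R$219,447.00, pre-tax earnings = R$1,937,629.60.
DCL = total CM / (EBIT − I) = R$3,205,476.60 / R$1,937,629.60 = 1.6543.
EPS therefore changes by 1.6543 × (+11.6%) = +19.2%.

+19.2%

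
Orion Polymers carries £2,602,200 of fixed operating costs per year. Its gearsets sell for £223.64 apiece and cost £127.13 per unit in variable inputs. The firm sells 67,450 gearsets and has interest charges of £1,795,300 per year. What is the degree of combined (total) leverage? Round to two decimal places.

3.08

At 67,450 units, contribution = 67,450 × £96.51 = £6,509,599.50.
EBIT = £6,509,599.50 − £2,602,200 = £3,907,399.50. Interest = £1,795,300.00.
DOL = £6,509,599.50 ÷ £3,907,399.50 = 1.6660; DFL = £3,907,399.50 ÷ £2,112,099.50 = 1.8500.
Combined leverage = 1.6660 × 1.8500 = 3.0821.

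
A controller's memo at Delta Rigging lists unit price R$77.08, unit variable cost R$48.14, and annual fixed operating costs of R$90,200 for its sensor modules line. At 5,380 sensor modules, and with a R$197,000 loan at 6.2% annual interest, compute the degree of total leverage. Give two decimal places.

Contribution at this volume is 5,380 × R$28.94 = R$155,697.20.
Subtracting fixed costs: EBIT = R$155,697.20 − R$90,200 = R$65,497.20. Interest = R$12,214.00, so EBIT − I = R$53,283.20.
Degree of total leverage = total CM / (EBIT − interest) = R$155,697.20 / R$53,283.20 = 2.9221.

2.92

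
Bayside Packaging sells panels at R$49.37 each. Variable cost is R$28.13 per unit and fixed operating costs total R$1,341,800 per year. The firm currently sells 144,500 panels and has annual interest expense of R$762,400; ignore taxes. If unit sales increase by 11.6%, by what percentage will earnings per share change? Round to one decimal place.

+36.9%

Contribution at this volume is 144,500 × R$21.24 = R$3,069,180.00.
Subtracting fixed costs: EBIT = R$3,069,180.00 − R$1,341,800 = R$1,727,380.00.
After interest of R$762,400.00, pre-tax earnings = R$964,980.00.
DCL = total CM / (EBIT − I) = R$3,069,180.00 / R$964,980.00 = 3.1806.
%ΔEPS = DCL × %ΔSales = 3.1806 × +11.6% = +36.9%.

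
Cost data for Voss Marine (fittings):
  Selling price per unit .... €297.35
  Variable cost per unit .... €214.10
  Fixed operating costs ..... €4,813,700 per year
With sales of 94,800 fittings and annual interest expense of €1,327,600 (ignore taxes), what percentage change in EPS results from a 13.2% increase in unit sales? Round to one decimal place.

Contribution at this volume is 94,800 × €83.25 = €7,892,100.00.
Operating income = contribution − fixed costs = €7,892,100.00 − €4,813,700 = €3,078,400.00.
After interest of €1,327,600.00, pre-tax earnings = €1,750,800.00.
DCL = total CM / (EBIT − I) = €7,892,100.00 / €1,750,800.00 = 4.5077.
%ΔEPS = DCL × %ΔSales = 4.5077 × +13.2% = +59.5%.

+59.5%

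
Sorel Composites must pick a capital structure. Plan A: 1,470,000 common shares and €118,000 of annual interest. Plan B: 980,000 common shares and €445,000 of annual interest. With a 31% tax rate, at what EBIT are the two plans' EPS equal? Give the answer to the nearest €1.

At indifference, (EBIT − 118,000)(1 − t)/1,470,000 = (EBIT − 445,000)(1 − t)/980,000.
The (1 − t) factor cancels: (EBIT − 118,000) × 980,000 = (EBIT − 445,000) × 1,470,000.
Solving, EBIT = (445,000·1,470,000 − 118,000·980,000) / (1,470,000 − 980,000) = 538,510,000,000 / 490,000 = 1,099,000.00.

€1,099,000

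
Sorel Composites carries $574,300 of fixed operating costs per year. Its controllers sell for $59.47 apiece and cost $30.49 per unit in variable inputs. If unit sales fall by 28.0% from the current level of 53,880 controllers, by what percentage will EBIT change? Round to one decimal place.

Contribution at this volume is 53,880 × $28.98 = $1,561,442.40.
EBIT = $1,561,442.40 − $574,300 = $987,142.40.
Degree of operating leverage = $1,561,442.40 / $987,142.40 = 1.5818.
Operating income changes by 1.5818 × -28.0% = -44.3%.

-44.3%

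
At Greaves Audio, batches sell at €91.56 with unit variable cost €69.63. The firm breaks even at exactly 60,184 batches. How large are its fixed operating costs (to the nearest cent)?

Unit CM = price − variable cost = €91.56 − €69.63 = €21.93.
Fixed costs = break-even units × CM = 60,184 × €21.93 = €1,319,835.12.

€1,319,835.12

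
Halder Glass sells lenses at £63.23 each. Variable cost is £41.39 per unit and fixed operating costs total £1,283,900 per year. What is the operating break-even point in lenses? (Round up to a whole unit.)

58,787 lenses

Unit CM = price − variable cost = £63.23 − £41.39 = £21.84.
Units to break even: £1,283,900 ÷ £21.84 = 58,786.63, rounded up to 58,787.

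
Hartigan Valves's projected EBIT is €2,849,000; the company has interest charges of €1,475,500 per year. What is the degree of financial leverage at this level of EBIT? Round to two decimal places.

2.07

Annual interest charges come to €1,475,500.00.
Degree of financial leverage = EBIT / (EBIT − interest) = €2,849,000 / €1,373,500.00 = 2.0743.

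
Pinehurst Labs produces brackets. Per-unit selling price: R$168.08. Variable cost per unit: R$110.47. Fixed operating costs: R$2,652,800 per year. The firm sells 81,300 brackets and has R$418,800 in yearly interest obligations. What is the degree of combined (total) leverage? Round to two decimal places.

2.91

At 81,300 units, contribution = 81,300 × R$57.61 = R$4,683,693.00.
Subtracting fixed costs: EBIT = R$4,683,693.00 − R$2,652,800 = R$2,030,893.00. Interest = R$418,800.00, so EBIT − I = R$1,612,093.00.
DCL = contribution ÷ (EBIT − I) = R$4,683,693.00 ÷ R$1,612,093.00 = 2.9053.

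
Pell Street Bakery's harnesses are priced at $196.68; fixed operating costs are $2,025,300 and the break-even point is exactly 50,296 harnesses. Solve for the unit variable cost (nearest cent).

At break-even, FC = Q × (P − VC), so P − VC = $2,025,300 ÷ 50,296 = $40.2676.
Variable cost per unit = $196.68 − $40.2676 = $156.41.

$156.41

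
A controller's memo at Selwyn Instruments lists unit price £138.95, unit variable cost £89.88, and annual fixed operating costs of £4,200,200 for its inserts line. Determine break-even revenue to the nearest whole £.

Contribution margin per unit = £138.95 − £89.88 = £49.07, a CM ratio of £49.07 ÷ £138.95 = 0.3531.
Break-even sales = FC ÷ CM ratio = £4,200,200 × £138.95 / £49.07 = £11,893,576.

£11,893,576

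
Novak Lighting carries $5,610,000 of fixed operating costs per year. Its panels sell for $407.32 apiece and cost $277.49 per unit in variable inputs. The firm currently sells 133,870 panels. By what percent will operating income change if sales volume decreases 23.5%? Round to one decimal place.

Contribution at this volume is 133,870 × $129.83 = $17,380,342.10.
EBIT = $17,380,342.10 − $5,610,000 = $11,770,342.10.
So DOL = total CM / EBIT = $17,380,342.10 / $11,770,342.10 = 1.4766.
So EBIT moves 1.4766 × (-23.5%) = -34.7%.

-34.7%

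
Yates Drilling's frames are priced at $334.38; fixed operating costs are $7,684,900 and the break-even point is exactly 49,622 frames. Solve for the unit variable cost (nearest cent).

Contribution per unit must be FC / Q = $7,684,900 / 49,622 = $154.8688.
Variable cost per unit = $334.38 − $154.8688 = $179.51.

$179.51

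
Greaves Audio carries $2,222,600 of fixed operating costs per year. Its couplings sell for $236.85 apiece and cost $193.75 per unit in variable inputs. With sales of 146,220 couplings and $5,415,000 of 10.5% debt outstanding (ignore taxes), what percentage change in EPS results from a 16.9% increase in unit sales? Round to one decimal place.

At 146,220 units, contribution = 146,220 × $43.10 = $6,302,082.00.
Operating income = contribution − fixed costs = $6,302,082.00 − $2,222,600 = $4,079,482.00.
Interest = $568,575.00, so EBIT − I = $3,510,907.00.
DCL = total CM / (EBIT − I) = $6,302,082.00 / $3,510,907.00 = 1.7950.
EPS therefore changes by 1.7950 × (+16.9%) = +30.3%.

+30.3%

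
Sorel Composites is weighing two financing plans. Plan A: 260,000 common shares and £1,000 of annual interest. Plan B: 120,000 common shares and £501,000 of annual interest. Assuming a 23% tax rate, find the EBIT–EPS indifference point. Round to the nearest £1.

Set EPS_A = EPS_B: (EBIT − £1,000)(1 − 0.23) ÷ 260,000 = (EBIT − £501,000)(1 − 0.23) ÷ 120,000.
The (1 − t) factor cancels: (EBIT − 1,000) × 120,000 = (EBIT − 501,000) × 260,000.
Solving, EBIT = (501,000·260,000 − 1,000·120,000) / (260,000 − 120,000) = 130,140,000,000 / 140,000 = 929,571.43.

£929,571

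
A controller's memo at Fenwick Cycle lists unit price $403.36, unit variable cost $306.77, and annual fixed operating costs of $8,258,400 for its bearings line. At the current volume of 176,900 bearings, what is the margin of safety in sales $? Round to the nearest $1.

$36,867,292

Unit CM = price − variable cost = $403.36 − $306.77 = $96.59. Break-even units = $8,258,400 ÷ $96.59 = 85,499.53; break-even revenue = 85,499.53 × $403.36 = $34,487,092.08.
Current sales = 176,900 × $403.36 = $71,354,384.00.
Margin of safety = $71,354,384.00 − $34,487,092.08 = $36,867,292.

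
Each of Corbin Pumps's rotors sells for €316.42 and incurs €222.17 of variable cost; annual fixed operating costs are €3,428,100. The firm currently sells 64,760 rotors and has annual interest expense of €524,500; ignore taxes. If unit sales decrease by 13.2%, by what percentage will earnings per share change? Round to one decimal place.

Contribution at this volume is 64,760 × €94.25 = €6,103,630.00.
Subtracting fixed costs: EBIT = €6,103,630.00 − €3,428,100 = €2,675,530.00.
Interest = €524,500.00, so EBIT − I = €2,151,030.00.
Degree of combined leverage = contribution ÷ (EBIT − I) = €6,103,630.00 ÷ €2,151,030.00 = 2.8375.
EPS therefore changes by 2.8375 × (-13.2%) = -37.5%.

-37.5%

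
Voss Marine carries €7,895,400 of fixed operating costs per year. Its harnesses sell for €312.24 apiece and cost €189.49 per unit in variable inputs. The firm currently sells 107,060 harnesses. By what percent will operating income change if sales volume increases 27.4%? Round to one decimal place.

+68.6%

At 107,060 units, contribution = 107,060 × €122.75 = €13,141,615.00.
Operating income = contribution − fixed costs = €13,141,615.00 − €7,895,400 = €5,246,215.00.
Degree of operating leverage = €13,141,615.00 / €5,246,215.00 = 2.5050.
%ΔEBIT = DOL × %ΔSales = 2.5050 × +27.4% = +68.6%.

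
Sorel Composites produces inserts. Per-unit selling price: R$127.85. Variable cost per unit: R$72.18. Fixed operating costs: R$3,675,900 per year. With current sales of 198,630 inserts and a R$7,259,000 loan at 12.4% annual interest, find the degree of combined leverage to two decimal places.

At 198,630 units, contribution = 198,630 × R$55.67 = R$11,057,732.10.
Operating income = contribution − fixed costs = R$11,057,732.10 − R$3,675,900 = R$7,381,832.10. Interest = R$900,116.00, so EBIT − I = R$6,481,716.10.
DCL = contribution ÷ (EBIT − I) = R$11,057,732.10 ÷ R$6,481,716.10 = 1.7060.

1.71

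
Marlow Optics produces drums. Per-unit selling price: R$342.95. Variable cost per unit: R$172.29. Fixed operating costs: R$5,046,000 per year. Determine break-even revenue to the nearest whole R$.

R$10,140,195

CM per unit = R$342.95 − R$172.29 = R$170.66; CM ratio = R$170.66 / R$342.95 = 0.4976.
Break-even revenue = fixed costs × price ÷ CM = R$5,046,000 × R$342.95 ÷ R$170.66 = R$10,140,195.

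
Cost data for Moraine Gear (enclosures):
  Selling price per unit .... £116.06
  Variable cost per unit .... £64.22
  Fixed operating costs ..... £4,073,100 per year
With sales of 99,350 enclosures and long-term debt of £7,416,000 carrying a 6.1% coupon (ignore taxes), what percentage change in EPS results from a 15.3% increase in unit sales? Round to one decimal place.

At 99,350 units, contribution = 99,350 × £51.84 = £5,150,304.00.
Subtracting fixed costs: EBIT = £5,150,304.00 − £4,073,100 = £1,077,204.00.
Interest = £452,376.00, so EBIT − I = £624,828.00.
DCL = total CM / (EBIT − I) = £5,150,304.00 / £624,828.00 = 8.2428.
EPS therefore changes by 8.2428 × (+15.3%) = +126.1%.

+126.1%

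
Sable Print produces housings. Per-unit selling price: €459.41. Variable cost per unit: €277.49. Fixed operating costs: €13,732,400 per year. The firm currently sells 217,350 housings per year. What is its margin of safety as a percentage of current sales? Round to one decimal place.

Unit CM = price − variable cost = €459.41 − €277.49 = €181.92. Break-even units = €13,732,400 ÷ €181.92 = 75,485.93; break-even revenue = 75,485.93 × €459.41 = €34,678,990.13.
Actual sales revenue = 217,350 × €459.41 = €99,852,763.50.
Margin of safety = (€99,852,763.50 − €34,678,990.13) ÷ €99,852,763.50 = 65.3%.

65.3%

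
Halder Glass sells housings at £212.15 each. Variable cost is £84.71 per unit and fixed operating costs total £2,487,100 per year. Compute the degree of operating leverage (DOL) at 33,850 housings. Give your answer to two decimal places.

Contribution at this volume is 33,850 × £127.44 = £4,313,844.00.
Subtracting fixed costs: EBIT = £4,313,844.00 − £2,487,100 = £1,826,744.00.
So DOL = total CM / EBIT = £4,313,844.00 / £1,826,744.00 = 2.3615.

2.36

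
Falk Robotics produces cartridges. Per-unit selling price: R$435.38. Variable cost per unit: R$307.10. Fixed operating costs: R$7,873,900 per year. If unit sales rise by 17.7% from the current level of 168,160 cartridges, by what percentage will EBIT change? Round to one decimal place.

+27.9%

Contribution at this volume is 168,160 × R$128.28 = R$21,571,564.80.
EBIT = R$21,571,564.80 − R$7,873,900 = R$13,697,664.80.
So DOL = total CM / EBIT = R$21,571,564.80 / R$13,697,664.80 = 1.5748.
Operating income changes by 1.5748 × +17.7% = +27.9%.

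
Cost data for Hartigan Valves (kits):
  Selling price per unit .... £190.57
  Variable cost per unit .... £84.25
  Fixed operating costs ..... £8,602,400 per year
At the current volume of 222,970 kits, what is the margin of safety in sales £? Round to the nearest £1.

£27,072,287

Unit CM = price − variable cost = £190.57 − £84.25 = £106.32. Break-even units = £8,602,400 ÷ £106.32 = 80,910.46; break-even revenue = 80,910.46 × £190.57 = £15,419,106.17.
Actual sales revenue = 222,970 × £190.57 = £42,491,392.90.
Margin of safety = £42,491,392.90 − £15,419,106.17 = £27,072,287.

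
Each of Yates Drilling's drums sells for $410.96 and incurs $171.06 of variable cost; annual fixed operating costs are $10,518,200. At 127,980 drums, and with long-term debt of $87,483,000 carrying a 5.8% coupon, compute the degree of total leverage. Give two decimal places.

Contribution at this volume is 127,980 × $239.90 = $30,702,402.00.
EBIT = $30,702,402.00 − $10,518,200 = $20,184,202.00. Interest = $5,074,014.00, so EBIT − I = $15,110,188.00.
Degree of total leverage = total CM / (EBIT − interest) = $30,702,402.00 / $15,110,188.00 = 2.0319.

2.03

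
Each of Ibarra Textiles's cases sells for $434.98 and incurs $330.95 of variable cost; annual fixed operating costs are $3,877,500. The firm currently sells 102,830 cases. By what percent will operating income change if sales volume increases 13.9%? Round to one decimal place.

+21.8%

Contribution at this volume is 102,830 × $104.03 = $10,697,404.90.
EBIT = $10,697,404.90 − $3,877,500 = $6,819,904.90.
DOL = contribution ÷ EBIT = $10,697,404.90 ÷ $6,819,904.90 = 1.5686.
Operating income changes by 1.5686 × +13.9% = +21.8%.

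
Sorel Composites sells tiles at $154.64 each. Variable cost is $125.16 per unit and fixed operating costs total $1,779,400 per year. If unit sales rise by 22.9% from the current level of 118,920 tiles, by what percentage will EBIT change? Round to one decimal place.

At 118,920 units, contribution = 118,920 × $29.48 = $3,505,761.60.
Subtracting fixed costs: EBIT = $3,505,761.60 − $1,779,400 = $1,726,361.60.
So DOL = total CM / EBIT = $3,505,761.60 / $1,726,361.60 = 2.0307.
Operating income changes by 2.0307 × +22.9% = +46.5%.

+46.5%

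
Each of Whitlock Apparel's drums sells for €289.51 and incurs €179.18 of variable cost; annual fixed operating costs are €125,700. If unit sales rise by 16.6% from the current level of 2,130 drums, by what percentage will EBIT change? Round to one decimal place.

Contribution at this volume is 2,130 × €110.33 = €235,002.90.
EBIT = €235,002.90 − €125,700 = €109,302.90.
DOL = contribution ÷ EBIT = €235,002.90 ÷ €109,302.90 = 2.1500.
Operating income changes by 2.1500 × +16.6% = +35.7%.

+35.7%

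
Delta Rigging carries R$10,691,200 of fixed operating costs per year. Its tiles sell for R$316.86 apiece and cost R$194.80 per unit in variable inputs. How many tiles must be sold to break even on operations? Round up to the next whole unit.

Each unit contributes R$316.86 − R$194.80 = R$122.06.
Break-even Q = R$10,691,200 / R$122.06 = 87,589.71 → 87,590 tiles.

87,590 tiles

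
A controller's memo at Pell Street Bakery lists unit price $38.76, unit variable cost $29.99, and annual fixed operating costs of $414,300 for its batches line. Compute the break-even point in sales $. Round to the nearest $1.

CM per unit = $38.76 − $29.99 = $8.77; CM ratio = $8.77 / $38.76 = 0.2263.
Break-even sales = FC ÷ CM ratio = $414,300 × $38.76 / $8.77 = $1,831,045.

$1,831,045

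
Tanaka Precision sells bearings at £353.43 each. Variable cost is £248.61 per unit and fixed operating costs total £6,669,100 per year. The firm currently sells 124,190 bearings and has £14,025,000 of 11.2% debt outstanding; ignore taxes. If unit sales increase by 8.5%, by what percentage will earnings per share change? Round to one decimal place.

+23.2%

Contribution at this volume is 124,190 × £104.82 = £13,017,595.80.
Operating income = contribution − fixed costs = £13,017,595.80 − £6,669,100 = £6,348,495.80.
After interest of £1,570,800.00, pre-tax earnings = £4,777,695.80.
Degree of combined leverage = contribution ÷ (EBIT − I) = £13,017,595.80 ÷ £4,777,695.80 = 2.7247.
EPS therefore changes by 2.7247 × (+8.5%) = +23.2%.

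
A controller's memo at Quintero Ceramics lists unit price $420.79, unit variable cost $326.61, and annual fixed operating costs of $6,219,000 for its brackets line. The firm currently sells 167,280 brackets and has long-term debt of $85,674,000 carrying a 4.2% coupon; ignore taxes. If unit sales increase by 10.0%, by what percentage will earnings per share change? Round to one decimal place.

At 167,280 units, contribution = 167,280 × $94.18 = $15,754,430.40.
Operating income = contribution − fixed costs = $15,754,430.40 − $6,219,000 = $9,535,430.40.
After interest of $3,598,308.00, pre-tax earnings = $5,937,122.40.
Degree of combined leverage = contribution ÷ (EBIT − I) = $15,754,430.40 ÷ $5,937,122.40 = 2.6535.
EPS therefore changes by 2.6535 × (+10.0%) = +26.5%.

+26.5%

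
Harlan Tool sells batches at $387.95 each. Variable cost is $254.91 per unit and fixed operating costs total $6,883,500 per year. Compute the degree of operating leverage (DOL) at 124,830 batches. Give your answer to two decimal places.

1.71

Total contribution margin = 124,830 × $133.04 = $16,607,383.20.
Operating income = contribution − fixed costs = $16,607,383.20 − $6,883,500 = $9,723,883.20.
DOL = contribution ÷ EBIT = $16,607,383.20 ÷ $9,723,883.20 = 1.7079.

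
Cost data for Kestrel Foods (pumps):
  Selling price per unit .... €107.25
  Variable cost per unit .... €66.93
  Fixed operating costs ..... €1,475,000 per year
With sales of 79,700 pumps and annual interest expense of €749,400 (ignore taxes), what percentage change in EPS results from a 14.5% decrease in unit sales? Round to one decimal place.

Contribution at this volume is 79,700 × €40.32 = €3,213,504.00.
Subtracting fixed costs: EBIT = €3,213,504.00 − €1,475,000 = €1,738,504.00.
Interest = €749,400.00, so EBIT − I = €989,104.00.
DCL = total CM / (EBIT − I) = €3,213,504.00 / €989,104.00 = 3.2489.
%ΔEPS = DCL × %ΔSales = 3.2489 × -14.5% = -47.1%.

-47.1%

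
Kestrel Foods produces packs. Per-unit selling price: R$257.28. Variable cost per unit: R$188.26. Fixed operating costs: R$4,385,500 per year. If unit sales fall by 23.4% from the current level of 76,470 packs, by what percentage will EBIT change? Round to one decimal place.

Contribution at this volume is 76,470 × R$69.02 = R$5,277,959.40.
Operating income = contribution − fixed costs = R$5,277,959.40 − R$4,385,500 = R$892,459.40.
Degree of operating leverage = R$5,277,959.40 / R$892,459.40 = 5.9139.
So EBIT moves 5.9139 × (-23.4%) = -138.4%.

-138.4%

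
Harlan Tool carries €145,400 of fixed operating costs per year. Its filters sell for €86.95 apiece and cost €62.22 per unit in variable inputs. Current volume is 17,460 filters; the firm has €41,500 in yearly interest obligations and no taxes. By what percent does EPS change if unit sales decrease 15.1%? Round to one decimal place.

-26.6%

At 17,460 units, contribution = 17,460 × €24.73 = €431,785.80.
Operating income = contribution − fixed costs = €431,785.80 − €145,400 = €286,385.80.
Interest = €41,500.00, so EBIT − I = €244,885.80.
Degree of combined leverage = contribution ÷ (EBIT − I) = €431,785.80 ÷ €244,885.80 = 1.7632.
%ΔEPS = DCL × %ΔSales = 1.7632 × -15.1% = -26.6%.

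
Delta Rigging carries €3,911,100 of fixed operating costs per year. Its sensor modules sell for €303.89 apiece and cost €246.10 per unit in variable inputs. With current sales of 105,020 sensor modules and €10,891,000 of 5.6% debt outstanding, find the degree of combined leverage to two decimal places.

At 105,020 units, contribution = 105,020 × €57.79 = €6,069,105.80.
Subtracting fixed costs: EBIT = €6,069,105.80 − €3,911,100 = €2,158,005.80. Interest = €609,896.00, so EBIT − I = €1,548,109.80.
DCL = contribution ÷ (EBIT − I) = €6,069,105.80 ÷ €1,548,109.80 = 3.9203.

3.92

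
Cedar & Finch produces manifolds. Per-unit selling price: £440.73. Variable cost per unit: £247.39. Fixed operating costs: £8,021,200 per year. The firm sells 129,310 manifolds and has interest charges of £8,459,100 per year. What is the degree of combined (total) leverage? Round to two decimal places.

Contribution at this volume is 129,310 × £193.34 = £25,000,795.40.
Subtracting fixed costs: EBIT = £25,000,795.40 − £8,021,200 = £16,979,595.40. Interest = £8,459,100.00, so EBIT − I = £8,520,495.40.
DCL = contribution ÷ (EBIT − I) = £25,000,795.40 ÷ £8,520,495.40 = 2.9342.

2.93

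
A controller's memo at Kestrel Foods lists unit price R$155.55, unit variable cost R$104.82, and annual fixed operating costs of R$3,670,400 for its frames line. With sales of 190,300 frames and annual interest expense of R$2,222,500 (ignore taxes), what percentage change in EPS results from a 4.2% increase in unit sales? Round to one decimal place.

+10.8%

Contribution at this volume is 190,300 × R$50.73 = R$9,653,919.00.
EBIT = R$9,653,919.00 − R$3,670,400 = R$5,983,519.00.
After interest of R$2,222,500.00, pre-tax earnings = R$3,761,019.00.
DCL = total CM / (EBIT − I) = R$9,653,919.00 / R$3,761,019.00 = 2.5668.
EPS therefore changes by 2.5668 × (+4.2%) = +10.8%.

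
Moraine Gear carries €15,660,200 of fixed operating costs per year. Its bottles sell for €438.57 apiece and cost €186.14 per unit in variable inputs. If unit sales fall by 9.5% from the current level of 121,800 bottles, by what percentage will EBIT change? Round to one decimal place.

Total contribution margin = 121,800 × €252.43 = €30,745,974.00.
Operating income = contribution − fixed costs = €30,745,974.00 − €15,660,200 = €15,085,774.00.
So DOL = total CM / EBIT = €30,745,974.00 / €15,085,774.00 = 2.0381.
Operating income changes by 2.0381 × -9.5% = -19.4%.

-19.4%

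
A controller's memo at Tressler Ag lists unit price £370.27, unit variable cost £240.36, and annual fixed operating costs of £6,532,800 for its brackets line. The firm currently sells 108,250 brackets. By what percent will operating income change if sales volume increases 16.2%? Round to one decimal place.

At 108,250 units, contribution = 108,250 × £129.91 = £14,062,757.50.
Subtracting fixed costs: EBIT = £14,062,757.50 − £6,532,800 = £7,529,957.50.
So DOL = total CM / EBIT = £14,062,757.50 / £7,529,957.50 = 1.8676.
Operating income changes by 1.8676 × +16.2% = +30.3%.

+30.3%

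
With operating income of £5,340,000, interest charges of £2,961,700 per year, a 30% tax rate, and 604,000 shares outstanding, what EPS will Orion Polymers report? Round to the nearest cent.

£2.76

Pre-tax income = £5,340,000 − £2,961,700.00 = £2,378,300.00.
Net income = £2,378,300.00 × (1 − 0.30) = £1,664,810.00.
Per share: £1,664,810.00 / 604,000 shares = £2.76.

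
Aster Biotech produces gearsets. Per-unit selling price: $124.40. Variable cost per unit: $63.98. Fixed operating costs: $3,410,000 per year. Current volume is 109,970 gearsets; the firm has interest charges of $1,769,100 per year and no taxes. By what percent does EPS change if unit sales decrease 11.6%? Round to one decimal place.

Contribution at this volume is 109,970 × $60.42 = $6,644,387.40.
Operating income = contribution − fixed costs = $6,644,387.40 − $3,410,000 = $3,234,387.40.
Interest = $1,769,100.00, so EBIT − I = $1,465,287.40.
Degree of combined leverage = contribution ÷ (EBIT − I) = $6,644,387.40 ÷ $1,465,287.40 = 4.5345.
%ΔEPS = DCL × %ΔSales = 4.5345 × -11.6% = -52.6%.

-52.6%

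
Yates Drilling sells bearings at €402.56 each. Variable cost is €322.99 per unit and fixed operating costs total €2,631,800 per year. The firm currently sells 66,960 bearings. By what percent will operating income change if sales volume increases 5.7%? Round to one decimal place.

+11.3%

Contribution at this volume is 66,960 × €79.57 = €5,328,007.20.
Operating income = contribution − fixed costs = €5,328,007.20 − €2,631,800 = €2,696,207.20.
DOL = contribution ÷ EBIT = €5,328,007.20 ÷ €2,696,207.20 = 1.9761.
So EBIT moves 1.9761 × (+5.7%) = +11.3%.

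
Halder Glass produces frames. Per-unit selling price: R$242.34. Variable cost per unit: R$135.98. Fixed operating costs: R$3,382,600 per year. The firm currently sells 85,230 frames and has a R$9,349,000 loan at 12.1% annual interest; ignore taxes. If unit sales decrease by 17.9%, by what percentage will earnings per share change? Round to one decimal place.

-35.7%

Contribution at this volume is 85,230 × R$106.36 = R$9,065,062.80.
Subtracting fixed costs: EBIT = R$9,065,062.80 − R$3,382,600 = R$5,682,462.80.
Interest = R$1,131,229.00, so EBIT − I = R$4,551,233.80.
DCL = total CM / (EBIT − I) = R$9,065,062.80 / R$4,551,233.80 = 1.9918.
%ΔEPS = DCL × %ΔSales = 1.9918 × -17.9% = -35.7%.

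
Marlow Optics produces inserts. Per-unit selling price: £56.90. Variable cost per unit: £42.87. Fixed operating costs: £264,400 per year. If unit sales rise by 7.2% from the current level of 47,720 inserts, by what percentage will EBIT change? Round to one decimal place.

+11.9%

Contribution at this volume is 47,720 × £14.03 = £669,511.60.
EBIT = £669,511.60 − £264,400 = £405,111.60.
DOL = contribution ÷ EBIT = £669,511.60 ÷ £405,111.60 = 1.6527.
Operating income changes by 1.6527 × +7.2% = +11.9%.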